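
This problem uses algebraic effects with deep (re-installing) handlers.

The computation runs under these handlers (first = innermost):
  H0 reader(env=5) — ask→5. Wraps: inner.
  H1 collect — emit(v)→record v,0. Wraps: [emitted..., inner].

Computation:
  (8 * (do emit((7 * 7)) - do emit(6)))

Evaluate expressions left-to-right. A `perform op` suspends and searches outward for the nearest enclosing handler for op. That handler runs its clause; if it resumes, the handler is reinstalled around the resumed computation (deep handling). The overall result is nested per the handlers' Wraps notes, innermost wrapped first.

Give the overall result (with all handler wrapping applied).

Answer: [49, 6, 0]

Working:
emit(49) @ H1 ⇒ out+=49
emit(6) @ H1 ⇒ out+=6
H0 returns 0
H1 returns [49, 6, 0]
= [49, 6, 0]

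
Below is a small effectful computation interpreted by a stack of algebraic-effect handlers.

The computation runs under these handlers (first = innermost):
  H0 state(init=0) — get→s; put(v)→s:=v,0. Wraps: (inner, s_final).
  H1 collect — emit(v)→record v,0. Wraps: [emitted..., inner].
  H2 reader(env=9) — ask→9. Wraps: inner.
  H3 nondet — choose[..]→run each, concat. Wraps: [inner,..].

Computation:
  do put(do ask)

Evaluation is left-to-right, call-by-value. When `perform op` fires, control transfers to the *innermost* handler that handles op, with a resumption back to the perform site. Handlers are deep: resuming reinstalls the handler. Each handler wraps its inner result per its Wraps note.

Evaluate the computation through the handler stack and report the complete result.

Answer: [[(0, 9)]]

Step-by-step:
ask @ H2 ⇒ 9
put(9) @ H0 ⇒ s:=9
H0 returns (0, 9)
H1 returns [(0, 9)]
H2 returns [(0, 9)]
H3 returns [[(0, 9)]]
= [[(0, 9)]]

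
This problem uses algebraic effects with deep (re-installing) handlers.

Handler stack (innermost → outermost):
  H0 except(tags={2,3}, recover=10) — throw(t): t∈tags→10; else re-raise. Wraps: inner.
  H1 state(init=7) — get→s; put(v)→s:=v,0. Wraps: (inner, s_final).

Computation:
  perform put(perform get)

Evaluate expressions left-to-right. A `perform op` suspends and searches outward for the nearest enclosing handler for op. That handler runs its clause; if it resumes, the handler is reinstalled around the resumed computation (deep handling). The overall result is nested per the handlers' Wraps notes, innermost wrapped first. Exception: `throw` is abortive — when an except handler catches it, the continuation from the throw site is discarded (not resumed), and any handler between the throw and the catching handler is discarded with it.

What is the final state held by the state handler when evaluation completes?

Working:
get @ H1 ⇒ 7
put(7) @ H1 ⇒ s:=7
H0 returns 0
H1 returns (0, 7)
= (0, 7)

Answer: 7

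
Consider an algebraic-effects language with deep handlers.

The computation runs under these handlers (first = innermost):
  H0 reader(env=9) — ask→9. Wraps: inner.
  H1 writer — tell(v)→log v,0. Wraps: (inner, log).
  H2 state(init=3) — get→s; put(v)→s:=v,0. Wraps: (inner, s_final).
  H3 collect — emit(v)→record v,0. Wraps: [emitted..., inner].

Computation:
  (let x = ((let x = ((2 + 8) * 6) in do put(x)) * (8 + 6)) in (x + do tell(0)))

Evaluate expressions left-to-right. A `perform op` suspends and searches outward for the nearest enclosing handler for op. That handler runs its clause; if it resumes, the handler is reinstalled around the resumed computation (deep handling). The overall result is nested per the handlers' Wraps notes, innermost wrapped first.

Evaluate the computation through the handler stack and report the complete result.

Working:
put(60) @ H2 ⇒ s:=60
tell(0) @ H1 ⇒ log+=0
H0 returns 0
H1 returns (0, (0))
H2 returns ((0, (0)), 60)
H3 returns [((0, (0)), 60)]
= [((0, (0)), 60)]

Answer: [((0, (0)), 60)]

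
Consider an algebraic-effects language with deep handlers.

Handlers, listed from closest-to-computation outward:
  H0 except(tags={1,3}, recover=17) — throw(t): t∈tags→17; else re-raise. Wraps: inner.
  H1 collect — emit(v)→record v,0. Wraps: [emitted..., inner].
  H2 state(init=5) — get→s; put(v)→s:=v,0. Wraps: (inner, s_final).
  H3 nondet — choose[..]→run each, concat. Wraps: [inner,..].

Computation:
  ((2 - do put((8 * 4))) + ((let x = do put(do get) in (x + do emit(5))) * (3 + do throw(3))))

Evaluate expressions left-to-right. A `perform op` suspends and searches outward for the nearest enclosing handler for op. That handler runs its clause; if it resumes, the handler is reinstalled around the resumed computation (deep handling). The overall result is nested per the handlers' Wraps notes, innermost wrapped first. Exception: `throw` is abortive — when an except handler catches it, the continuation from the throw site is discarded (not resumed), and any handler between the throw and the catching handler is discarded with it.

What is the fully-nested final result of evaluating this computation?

Answer: [([5, 17], 32)]

Working:
put(32) @ H2 ⇒ s:=32
get @ H2 ⇒ 32
put(32) @ H2 ⇒ s:=32
emit(5) @ H1 ⇒ out+=5
throw(3) @ H0 caught ⇒ 17
H1 returns [5, 17]
H2 returns ([5, 17], 32)
H3 returns [([5, 17], 32)]
= [([5, 17], 32)]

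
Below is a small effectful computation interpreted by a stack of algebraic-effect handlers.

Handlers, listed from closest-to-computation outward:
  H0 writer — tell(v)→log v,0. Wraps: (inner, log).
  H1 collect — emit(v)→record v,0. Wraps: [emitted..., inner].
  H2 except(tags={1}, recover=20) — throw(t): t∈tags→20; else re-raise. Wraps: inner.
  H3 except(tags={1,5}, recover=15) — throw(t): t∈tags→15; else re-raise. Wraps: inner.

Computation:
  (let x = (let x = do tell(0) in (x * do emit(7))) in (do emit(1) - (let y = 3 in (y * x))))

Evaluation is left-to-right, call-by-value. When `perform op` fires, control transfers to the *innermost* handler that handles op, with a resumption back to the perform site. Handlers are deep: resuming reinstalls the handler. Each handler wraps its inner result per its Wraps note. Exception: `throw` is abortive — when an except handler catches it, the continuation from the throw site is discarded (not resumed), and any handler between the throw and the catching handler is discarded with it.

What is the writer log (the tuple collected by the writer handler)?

Step-by-step:
tell(0) @ H0 ⇒ log+=0
emit(7) @ H1 ⇒ out+=7
emit(1) @ H1 ⇒ out+=1
H0 returns (0, (0))
H1 returns [7, 1, (0, (0))]
H2 returns [7, 1, (0, (0))]
H3 returns [7, 1, (0, (0))]
= [7, 1, (0, (0))]

Answer: (0)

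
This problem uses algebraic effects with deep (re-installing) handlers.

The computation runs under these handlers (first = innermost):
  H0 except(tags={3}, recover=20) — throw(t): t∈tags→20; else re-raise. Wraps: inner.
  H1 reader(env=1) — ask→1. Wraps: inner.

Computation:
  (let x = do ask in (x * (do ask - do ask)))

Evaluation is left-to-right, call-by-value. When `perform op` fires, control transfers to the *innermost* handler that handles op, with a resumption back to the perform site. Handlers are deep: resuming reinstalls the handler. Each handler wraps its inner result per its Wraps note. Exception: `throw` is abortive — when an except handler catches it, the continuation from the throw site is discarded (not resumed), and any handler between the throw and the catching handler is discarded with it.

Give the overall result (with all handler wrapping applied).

Answer: 0

Step-by-step:
ask @ H1 ⇒ 1
ask @ H1 ⇒ 1
ask @ H1 ⇒ 1
H0 returns 0
H1 returns 0
= 0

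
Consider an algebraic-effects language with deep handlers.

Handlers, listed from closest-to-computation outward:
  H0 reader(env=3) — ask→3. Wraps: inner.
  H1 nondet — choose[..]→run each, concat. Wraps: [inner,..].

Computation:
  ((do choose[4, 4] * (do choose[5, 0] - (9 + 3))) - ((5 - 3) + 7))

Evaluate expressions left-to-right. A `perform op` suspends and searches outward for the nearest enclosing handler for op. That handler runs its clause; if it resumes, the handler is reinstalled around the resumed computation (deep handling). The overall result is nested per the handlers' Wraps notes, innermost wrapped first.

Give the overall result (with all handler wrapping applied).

Step-by-step:
choose[4, 4] @ H1
  branch[0] choose=4:
    choose[5, 0] @ H1
      branch[0] choose=5:
        H0 returns -37
        H1 returns [-37]
      branch[1] choose=0:
        H0 returns -57
        H1 returns [-57]
  branch[1] choose=4:
    choose[5, 0] @ H1
      branch[0] choose=5:
        H0 returns -37
        H1 returns [-37]
      branch[1] choose=0:
        H0 returns -57
        H1 returns [-57]
= [-37, -57, -37, -57]

Answer: [-37, -57, -37, -57]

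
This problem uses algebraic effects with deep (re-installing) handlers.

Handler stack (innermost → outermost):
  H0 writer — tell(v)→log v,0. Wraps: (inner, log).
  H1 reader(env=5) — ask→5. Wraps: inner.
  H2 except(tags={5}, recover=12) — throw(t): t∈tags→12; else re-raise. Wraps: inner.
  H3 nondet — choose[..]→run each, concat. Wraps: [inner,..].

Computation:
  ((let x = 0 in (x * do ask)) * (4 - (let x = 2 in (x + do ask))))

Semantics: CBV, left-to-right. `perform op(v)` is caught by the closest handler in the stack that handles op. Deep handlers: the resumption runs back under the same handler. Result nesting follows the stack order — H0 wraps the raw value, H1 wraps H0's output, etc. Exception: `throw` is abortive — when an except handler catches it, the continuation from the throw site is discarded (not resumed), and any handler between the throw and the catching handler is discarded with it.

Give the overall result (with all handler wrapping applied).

Working:
ask @ H1 ⇒ 5
ask @ H1 ⇒ 5
H0 returns (0, ())
H1 returns (0, ())
H2 returns (0, ())
H3 returns [(0, ())]
= [(0, ())]

Answer: [(0, ())]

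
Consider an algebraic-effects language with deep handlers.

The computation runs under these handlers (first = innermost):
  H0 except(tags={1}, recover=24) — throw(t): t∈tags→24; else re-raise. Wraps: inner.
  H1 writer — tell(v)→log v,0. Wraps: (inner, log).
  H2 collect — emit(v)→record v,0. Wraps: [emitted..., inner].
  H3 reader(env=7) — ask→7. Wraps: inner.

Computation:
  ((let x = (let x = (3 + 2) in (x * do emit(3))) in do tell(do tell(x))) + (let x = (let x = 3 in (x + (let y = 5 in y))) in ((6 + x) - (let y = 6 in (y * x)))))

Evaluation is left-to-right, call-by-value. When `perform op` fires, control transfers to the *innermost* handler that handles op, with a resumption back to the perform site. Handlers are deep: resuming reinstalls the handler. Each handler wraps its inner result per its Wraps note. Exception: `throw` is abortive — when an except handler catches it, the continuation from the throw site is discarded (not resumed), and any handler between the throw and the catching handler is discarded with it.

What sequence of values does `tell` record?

Step-by-step:
emit(3) @ H2 ⇒ out+=3
tell(0) @ H1 ⇒ log+=0
tell(0) @ H1 ⇒ log+=0
H0 returns -34
H1 returns (-34, (0, 0))
H2 returns [3, (-34, (0, 0))]
H3 returns [3, (-34, (0, 0))]
= [3, (-34, (0, 0))]

Answer: (0, 0)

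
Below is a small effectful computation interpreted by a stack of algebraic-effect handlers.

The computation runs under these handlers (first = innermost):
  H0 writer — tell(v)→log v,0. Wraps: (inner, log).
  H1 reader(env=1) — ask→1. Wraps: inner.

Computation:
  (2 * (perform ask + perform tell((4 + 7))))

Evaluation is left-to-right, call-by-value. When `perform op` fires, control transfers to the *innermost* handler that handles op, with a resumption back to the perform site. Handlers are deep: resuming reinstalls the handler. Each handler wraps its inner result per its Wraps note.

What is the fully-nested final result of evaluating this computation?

Working:
ask @ H1 ⇒ 1
tell(11) @ H0 ⇒ log+=11
H0 returns (2, (11))
H1 returns (2, (11))
= (2, (11))

Answer: (2, (11))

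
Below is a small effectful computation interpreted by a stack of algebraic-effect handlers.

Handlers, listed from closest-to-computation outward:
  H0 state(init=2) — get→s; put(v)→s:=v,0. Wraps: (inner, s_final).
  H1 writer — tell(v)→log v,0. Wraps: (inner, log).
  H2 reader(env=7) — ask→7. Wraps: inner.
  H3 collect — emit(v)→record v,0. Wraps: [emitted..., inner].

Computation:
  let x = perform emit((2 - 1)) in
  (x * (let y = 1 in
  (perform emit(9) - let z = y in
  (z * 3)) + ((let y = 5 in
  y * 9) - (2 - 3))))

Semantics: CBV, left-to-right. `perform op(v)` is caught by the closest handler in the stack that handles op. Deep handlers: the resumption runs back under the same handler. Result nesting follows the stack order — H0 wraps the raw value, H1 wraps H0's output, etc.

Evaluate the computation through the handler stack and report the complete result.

Step-by-step:
emit(1) @ H3 ⇒ out+=1
emit(9) @ H3 ⇒ out+=9
H0 returns (0, 2)
H1 returns ((0, 2), ())
H2 returns ((0, 2), ())
H3 returns [1, 9, ((0, 2), ())]
= [1, 9, ((0, 2), ())]

Answer: [1, 9, ((0, 2), ())]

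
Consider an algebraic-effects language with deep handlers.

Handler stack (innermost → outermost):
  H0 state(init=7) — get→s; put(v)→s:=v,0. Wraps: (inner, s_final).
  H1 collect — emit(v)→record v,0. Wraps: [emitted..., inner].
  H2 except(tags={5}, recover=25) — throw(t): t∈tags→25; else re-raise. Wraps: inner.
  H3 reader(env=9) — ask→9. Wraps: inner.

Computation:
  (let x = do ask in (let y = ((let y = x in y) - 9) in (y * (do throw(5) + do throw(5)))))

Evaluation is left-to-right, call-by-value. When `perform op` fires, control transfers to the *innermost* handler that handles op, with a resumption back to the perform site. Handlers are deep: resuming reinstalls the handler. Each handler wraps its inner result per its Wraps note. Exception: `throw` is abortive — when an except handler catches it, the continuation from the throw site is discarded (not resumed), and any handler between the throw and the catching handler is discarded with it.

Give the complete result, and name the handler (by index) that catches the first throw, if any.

Step-by-step:
ask @ H3 ⇒ 9
throw(5) @ H2 caught ⇒ 25
H3 returns 25
= 25

Answer: 25 ; first throw caught by: H2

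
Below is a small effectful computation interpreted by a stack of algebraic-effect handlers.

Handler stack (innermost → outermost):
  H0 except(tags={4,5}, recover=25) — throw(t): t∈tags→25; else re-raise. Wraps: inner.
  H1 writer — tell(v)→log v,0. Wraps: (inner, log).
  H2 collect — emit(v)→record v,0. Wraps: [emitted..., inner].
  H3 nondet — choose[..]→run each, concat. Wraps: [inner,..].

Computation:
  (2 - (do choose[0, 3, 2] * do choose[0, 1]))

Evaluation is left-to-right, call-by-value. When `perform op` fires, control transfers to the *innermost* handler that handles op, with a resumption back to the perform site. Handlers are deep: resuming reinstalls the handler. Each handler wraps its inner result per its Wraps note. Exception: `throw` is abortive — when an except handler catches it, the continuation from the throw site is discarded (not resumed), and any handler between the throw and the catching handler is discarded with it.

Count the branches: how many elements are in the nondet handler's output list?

Answer: 6

Working:
choose[0, 3, 2] @ H3
  branch[0] choose=0:
    choose[0, 1] @ H3
      branch[0] choose=0:
        H0 returns 2
        H1 returns (2, ())
        H2 returns [(2, ())]
        H3 returns [[(2, ())]]
      branch[1] choose=1:
        H0 returns 2
        H1 returns (2, ())
        H2 returns [(2, ())]
        H3 returns [[(2, ())]]
  branch[1] choose=3:
    choose[0, 1] @ H3
      branch[0] choose=0:
        H0 returns 2
        H1 returns (2, ())
        H2 returns [(2, ())]
        H3 returns [[(2, ())]]
      branch[1] choose=1:
        H0 returns -1
        H1 returns (-1, ())
        H2 returns [(-1, ())]
        H3 returns [[(-1, ())]]
  branch[2] choose=2:
    choose[0, 1] @ H3
      branch[0] choose=0:
        H0 returns 2
        H1 returns (2, ())
        H2 returns [(2, ())]
        H3 returns [[(2, ())]]
      branch[1] choose=1:
        H0 returns 0
        H1 returns (0, ())
        H2 returns [(0, ())]
        H3 returns [[(0, ())]]
= [[(2, ())], [(2, ())], [(2, ())], [(-1, ())], [(2, ())], [(0, ())]]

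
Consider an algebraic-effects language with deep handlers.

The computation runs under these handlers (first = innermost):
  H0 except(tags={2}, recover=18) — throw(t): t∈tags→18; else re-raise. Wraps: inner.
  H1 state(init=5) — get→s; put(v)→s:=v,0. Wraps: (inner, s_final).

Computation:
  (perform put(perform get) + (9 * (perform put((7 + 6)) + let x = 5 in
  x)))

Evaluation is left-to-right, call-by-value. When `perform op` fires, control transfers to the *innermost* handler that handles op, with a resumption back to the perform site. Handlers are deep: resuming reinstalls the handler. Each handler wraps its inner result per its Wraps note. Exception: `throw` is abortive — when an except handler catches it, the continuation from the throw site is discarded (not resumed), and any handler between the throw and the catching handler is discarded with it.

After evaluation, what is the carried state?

Evaluation trace:
get @ H1 ⇒ 5
put(5) @ H1 ⇒ s:=5
put(13) @ H1 ⇒ s:=13
H0 returns 45
H1 returns (45, 13)
= (45, 13)

Answer: 13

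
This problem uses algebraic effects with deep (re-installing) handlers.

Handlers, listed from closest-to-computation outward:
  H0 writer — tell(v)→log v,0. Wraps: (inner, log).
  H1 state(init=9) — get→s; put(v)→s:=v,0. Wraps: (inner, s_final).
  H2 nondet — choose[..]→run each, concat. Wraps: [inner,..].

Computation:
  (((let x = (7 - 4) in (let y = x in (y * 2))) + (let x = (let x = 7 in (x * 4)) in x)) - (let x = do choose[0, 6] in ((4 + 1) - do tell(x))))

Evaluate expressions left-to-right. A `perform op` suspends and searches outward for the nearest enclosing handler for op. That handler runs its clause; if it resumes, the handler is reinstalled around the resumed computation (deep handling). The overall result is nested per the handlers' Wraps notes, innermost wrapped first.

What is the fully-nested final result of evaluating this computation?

Answer: [((29, (0)), 9), ((29, (6)), 9)]

Working:
choose[0, 6] @ H2
  branch[0] choose=0:
    tell(0) @ H0 ⇒ log+=0
    H0 returns (29, (0))
    H1 returns ((29, (0)), 9)
    H2 returns [((29, (0)), 9)]
  branch[1] choose=6:
    tell(6) @ H0 ⇒ log+=6
    H0 returns (29, (6))
    H1 returns ((29, (6)), 9)
    H2 returns [((29, (6)), 9)]
= [((29, (0)), 9), ((29, (6)), 9)]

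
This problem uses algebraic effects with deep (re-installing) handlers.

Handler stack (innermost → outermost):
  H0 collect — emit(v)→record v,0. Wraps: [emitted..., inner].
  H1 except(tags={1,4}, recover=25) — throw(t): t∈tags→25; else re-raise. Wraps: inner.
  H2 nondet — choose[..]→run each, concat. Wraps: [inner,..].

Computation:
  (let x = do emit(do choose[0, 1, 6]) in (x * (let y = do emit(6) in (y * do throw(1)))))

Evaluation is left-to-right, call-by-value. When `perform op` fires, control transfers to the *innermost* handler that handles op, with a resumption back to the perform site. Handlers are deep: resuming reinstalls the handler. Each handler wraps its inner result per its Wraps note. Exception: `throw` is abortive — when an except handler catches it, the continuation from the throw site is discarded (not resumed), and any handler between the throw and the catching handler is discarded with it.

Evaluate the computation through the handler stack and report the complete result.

Working:
choose[0, 1, 6] @ H2
  branch[0] choose=0:
    emit(0) @ H0 ⇒ out+=0
    emit(6) @ H0 ⇒ out+=6
    throw(1) @ H1 caught ⇒ 25
    H2 returns [25]
  branch[1] choose=1:
    emit(1) @ H0 ⇒ out+=1
    emit(6) @ H0 ⇒ out+=6
    throw(1) @ H1 caught ⇒ 25
    H2 returns [25]
  branch[2] choose=6:
    emit(6) @ H0 ⇒ out+=6
    emit(6) @ H0 ⇒ out+=6
    throw(1) @ H1 caught ⇒ 25
    H2 returns [25]
= [25, 25, 25]

Answer: [25, 25, 25]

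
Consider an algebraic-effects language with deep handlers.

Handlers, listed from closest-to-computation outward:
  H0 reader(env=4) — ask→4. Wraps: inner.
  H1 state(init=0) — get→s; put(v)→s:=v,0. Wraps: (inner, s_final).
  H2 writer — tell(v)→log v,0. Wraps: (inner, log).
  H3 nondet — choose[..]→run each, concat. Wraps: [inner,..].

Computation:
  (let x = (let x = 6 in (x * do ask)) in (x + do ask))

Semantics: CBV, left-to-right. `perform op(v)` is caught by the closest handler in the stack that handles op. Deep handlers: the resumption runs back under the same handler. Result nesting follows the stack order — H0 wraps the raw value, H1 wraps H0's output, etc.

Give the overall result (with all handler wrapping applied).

Evaluation trace:
ask @ H0 ⇒ 4
ask @ H0 ⇒ 4
H0 returns 28
H1 returns (28, 0)
H2 returns ((28, 0), ())
H3 returns [((28, 0), ())]
= [((28, 0), ())]

Answer: [((28, 0), ())]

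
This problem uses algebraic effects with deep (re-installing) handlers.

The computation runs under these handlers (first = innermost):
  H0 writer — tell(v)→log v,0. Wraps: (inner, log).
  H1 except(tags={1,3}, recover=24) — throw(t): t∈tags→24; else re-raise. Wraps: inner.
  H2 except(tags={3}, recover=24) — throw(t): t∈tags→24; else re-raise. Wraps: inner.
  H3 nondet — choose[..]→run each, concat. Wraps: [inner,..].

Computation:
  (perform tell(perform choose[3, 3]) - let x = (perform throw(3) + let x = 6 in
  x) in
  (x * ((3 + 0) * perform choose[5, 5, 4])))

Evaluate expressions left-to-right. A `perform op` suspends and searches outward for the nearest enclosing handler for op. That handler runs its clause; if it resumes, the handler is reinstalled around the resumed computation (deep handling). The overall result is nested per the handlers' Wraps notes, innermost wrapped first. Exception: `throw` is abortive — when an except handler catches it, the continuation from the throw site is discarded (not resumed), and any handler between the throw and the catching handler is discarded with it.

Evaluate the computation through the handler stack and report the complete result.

Step-by-step:
choose[3, 3] @ H3
  branch[0] choose=3:
    tell(3) @ H0 ⇒ log+=3
    throw(3) @ H1 caught ⇒ 24
    H2 returns 24
    H3 returns [24]
  branch[1] choose=3:
    tell(3) @ H0 ⇒ log+=3
    throw(3) @ H1 caught ⇒ 24
    H2 returns 24
    H3 returns [24]
= [24, 24]

Answer: [24, 24]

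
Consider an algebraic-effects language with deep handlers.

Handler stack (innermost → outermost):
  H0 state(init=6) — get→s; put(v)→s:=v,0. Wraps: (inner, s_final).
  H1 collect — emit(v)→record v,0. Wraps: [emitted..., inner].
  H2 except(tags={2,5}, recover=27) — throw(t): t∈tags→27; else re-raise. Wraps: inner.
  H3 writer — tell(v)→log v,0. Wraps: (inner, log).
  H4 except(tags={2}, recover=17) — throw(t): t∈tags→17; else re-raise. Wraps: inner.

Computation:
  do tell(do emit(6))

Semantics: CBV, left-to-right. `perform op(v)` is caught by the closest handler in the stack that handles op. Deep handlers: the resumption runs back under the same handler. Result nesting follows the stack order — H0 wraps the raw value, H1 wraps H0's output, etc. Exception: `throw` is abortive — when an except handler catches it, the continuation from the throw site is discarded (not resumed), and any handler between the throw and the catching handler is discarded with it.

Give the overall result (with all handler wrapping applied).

Working:
emit(6) @ H1 ⇒ out+=6
tell(0) @ H3 ⇒ log+=0
H0 returns (0, 6)
H1 returns [6, (0, 6)]
H2 returns [6, (0, 6)]
H3 returns ([6, (0, 6)], (0))
H4 returns ([6, (0, 6)], (0))
= ([6, (0, 6)], (0))

Answer: ([6, (0, 6)], (0))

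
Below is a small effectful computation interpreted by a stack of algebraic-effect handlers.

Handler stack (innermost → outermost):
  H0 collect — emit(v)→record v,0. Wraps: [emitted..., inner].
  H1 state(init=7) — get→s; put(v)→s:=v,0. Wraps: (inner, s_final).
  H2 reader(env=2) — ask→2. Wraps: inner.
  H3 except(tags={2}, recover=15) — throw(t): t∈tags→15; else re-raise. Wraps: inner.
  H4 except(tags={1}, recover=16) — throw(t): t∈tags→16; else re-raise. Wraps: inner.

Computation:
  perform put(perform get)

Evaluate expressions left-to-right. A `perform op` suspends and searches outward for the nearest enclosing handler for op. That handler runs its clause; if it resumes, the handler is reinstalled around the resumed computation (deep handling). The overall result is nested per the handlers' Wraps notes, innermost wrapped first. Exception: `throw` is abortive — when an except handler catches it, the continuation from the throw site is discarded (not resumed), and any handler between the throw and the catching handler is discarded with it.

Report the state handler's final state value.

Answer: 7

Step-by-step:
get @ H1 ⇒ 7
put(7) @ H1 ⇒ s:=7
H0 returns [0]
H1 returns ([0], 7)
H2 returns ([0], 7)
H3 returns ([0], 7)
H4 returns ([0], 7)
= ([0], 7)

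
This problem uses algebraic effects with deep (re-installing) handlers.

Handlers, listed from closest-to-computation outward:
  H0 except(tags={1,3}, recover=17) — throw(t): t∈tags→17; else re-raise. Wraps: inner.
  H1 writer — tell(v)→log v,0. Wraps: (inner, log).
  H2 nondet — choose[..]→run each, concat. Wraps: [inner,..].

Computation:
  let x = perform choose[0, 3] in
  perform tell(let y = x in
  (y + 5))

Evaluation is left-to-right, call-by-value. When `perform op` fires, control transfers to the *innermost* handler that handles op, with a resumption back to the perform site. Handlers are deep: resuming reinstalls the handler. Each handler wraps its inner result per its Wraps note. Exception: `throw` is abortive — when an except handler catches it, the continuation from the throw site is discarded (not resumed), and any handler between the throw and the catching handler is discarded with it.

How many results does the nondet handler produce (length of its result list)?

Answer: 2

Step-by-step:
choose[0, 3] @ H2
  branch[0] choose=0:
    tell(5) @ H1 ⇒ log+=5
    H0 returns 0
    H1 returns (0, (5))
    H2 returns [(0, (5))]
  branch[1] choose=3:
    tell(8) @ H1 ⇒ log+=8
    H0 returns 0
    H1 returns (0, (8))
    H2 returns [(0, (8))]
= [(0, (5)), (0, (8))]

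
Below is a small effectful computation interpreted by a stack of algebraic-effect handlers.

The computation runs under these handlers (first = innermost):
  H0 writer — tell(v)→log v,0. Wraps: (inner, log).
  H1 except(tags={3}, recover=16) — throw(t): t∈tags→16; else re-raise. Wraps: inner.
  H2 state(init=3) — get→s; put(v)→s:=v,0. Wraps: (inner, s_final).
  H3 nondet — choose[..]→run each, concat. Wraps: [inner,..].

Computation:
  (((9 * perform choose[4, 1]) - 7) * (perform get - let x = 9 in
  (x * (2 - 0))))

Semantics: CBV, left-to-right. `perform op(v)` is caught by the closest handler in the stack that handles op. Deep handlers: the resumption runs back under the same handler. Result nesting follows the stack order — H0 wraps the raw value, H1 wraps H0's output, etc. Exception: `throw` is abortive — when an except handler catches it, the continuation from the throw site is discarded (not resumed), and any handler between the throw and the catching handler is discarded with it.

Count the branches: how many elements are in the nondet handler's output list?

Evaluation trace:
choose[4, 1] @ H3
  branch[0] choose=4:
    get @ H2 ⇒ 3
    H0 returns (-435, ())
    H1 returns (-435, ())
    H2 returns ((-435, ()), 3)
    H3 returns [((-435, ()), 3)]
  branch[1] choose=1:
    get @ H2 ⇒ 3
    H0 returns (-30, ())
    H1 returns (-30, ())
    H2 returns ((-30, ()), 3)
    H3 returns [((-30, ()), 3)]
= [((-435, ()), 3), ((-30, ()), 3)]

Answer: 2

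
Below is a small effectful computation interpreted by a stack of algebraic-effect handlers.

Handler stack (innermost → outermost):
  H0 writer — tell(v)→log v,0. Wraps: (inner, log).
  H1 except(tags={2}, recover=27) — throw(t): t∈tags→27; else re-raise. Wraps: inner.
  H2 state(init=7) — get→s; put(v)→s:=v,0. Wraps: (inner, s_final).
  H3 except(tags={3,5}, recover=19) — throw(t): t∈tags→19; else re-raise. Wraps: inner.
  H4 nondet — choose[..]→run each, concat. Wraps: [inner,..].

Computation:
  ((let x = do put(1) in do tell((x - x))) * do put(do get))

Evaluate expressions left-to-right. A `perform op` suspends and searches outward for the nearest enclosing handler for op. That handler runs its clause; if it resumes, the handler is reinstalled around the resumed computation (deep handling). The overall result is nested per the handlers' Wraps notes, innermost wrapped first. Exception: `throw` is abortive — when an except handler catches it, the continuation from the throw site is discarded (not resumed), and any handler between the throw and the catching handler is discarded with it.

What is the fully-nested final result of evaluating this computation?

Answer: [((0, (0)), 1)]

Step-by-step:
put(1) @ H2 ⇒ s:=1
tell(0) @ H0 ⇒ log+=0
get @ H2 ⇒ 1
put(1) @ H2 ⇒ s:=1
H0 returns (0, (0))
H1 returns (0, (0))
H2 returns ((0, (0)), 1)
H3 returns ((0, (0)), 1)
H4 returns [((0, (0)), 1)]
= [((0, (0)), 1)]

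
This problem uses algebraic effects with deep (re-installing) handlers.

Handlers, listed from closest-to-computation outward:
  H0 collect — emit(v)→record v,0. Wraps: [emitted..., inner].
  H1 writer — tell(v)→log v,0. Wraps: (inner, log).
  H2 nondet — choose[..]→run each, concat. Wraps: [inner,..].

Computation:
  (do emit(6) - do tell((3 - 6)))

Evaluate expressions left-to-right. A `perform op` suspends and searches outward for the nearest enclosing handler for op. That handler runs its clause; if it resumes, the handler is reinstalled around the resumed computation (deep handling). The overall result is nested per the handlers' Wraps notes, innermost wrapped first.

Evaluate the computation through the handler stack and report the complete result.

Answer: [([6, 0], (-3))]

Step-by-step:
emit(6) @ H0 ⇒ out+=6
tell(-3) @ H1 ⇒ log+=-3
H0 returns [6, 0]
H1 returns ([6, 0], (-3))
H2 returns [([6, 0], (-3))]
= [([6, 0], (-3))]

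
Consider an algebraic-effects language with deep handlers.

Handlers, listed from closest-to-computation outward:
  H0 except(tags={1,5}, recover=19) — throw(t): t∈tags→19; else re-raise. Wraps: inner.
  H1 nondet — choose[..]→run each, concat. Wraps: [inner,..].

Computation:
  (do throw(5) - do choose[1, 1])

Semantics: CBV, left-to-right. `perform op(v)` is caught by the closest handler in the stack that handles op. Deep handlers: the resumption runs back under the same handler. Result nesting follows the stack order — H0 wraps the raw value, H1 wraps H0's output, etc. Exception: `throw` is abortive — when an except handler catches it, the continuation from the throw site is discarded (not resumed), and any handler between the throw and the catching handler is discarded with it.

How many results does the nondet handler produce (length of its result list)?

Answer: 1

Working:
throw(5) @ H0 caught ⇒ 19
H1 returns [19]
= [19]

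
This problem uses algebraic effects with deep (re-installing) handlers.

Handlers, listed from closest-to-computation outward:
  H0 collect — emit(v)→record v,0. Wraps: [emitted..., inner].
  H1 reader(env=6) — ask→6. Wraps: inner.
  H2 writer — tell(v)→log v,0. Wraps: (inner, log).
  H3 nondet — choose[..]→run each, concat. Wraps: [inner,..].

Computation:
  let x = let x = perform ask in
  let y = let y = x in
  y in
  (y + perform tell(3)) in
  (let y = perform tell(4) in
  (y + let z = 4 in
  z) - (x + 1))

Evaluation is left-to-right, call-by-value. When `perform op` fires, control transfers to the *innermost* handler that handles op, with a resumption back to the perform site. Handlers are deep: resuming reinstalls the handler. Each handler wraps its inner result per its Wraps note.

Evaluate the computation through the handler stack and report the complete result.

Answer: [([-3], (3, 4))]

Evaluation trace:
ask @ H1 ⇒ 6
tell(3) @ H2 ⇒ log+=3
tell(4) @ H2 ⇒ log+=4
H0 returns [-3]
H1 returns [-3]
H2 returns ([-3], (3, 4))
H3 returns [([-3], (3, 4))]
= [([-3], (3, 4))]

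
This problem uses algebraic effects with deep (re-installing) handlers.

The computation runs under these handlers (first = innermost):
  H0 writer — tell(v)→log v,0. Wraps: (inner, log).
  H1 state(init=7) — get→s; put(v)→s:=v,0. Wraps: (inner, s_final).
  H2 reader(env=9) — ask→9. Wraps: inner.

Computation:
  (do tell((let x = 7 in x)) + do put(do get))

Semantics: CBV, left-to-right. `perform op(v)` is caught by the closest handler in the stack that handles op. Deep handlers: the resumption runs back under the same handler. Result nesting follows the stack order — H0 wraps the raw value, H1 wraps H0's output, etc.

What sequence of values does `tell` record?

Evaluation trace:
tell(7) @ H0 ⇒ log+=7
get @ H1 ⇒ 7
put(7) @ H1 ⇒ s:=7
H0 returns (0, (7))
H1 returns ((0, (7)), 7)
H2 returns ((0, (7)), 7)
= ((0, (7)), 7)

Answer: (7)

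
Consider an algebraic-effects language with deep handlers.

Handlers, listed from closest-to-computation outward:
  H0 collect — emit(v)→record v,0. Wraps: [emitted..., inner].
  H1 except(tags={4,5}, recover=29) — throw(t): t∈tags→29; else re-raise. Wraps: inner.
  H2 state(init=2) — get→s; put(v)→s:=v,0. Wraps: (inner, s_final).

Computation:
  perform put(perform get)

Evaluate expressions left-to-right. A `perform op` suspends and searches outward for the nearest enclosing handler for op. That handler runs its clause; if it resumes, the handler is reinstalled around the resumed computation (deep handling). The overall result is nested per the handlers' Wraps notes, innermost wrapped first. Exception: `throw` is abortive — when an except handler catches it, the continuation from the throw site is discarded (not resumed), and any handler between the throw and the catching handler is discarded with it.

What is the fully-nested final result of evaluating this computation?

Answer: ([0], 2)

Step-by-step:
get @ H2 ⇒ 2
put(2) @ H2 ⇒ s:=2
H0 returns [0]
H1 returns [0]
H2 returns ([0], 2)
= ([0], 2)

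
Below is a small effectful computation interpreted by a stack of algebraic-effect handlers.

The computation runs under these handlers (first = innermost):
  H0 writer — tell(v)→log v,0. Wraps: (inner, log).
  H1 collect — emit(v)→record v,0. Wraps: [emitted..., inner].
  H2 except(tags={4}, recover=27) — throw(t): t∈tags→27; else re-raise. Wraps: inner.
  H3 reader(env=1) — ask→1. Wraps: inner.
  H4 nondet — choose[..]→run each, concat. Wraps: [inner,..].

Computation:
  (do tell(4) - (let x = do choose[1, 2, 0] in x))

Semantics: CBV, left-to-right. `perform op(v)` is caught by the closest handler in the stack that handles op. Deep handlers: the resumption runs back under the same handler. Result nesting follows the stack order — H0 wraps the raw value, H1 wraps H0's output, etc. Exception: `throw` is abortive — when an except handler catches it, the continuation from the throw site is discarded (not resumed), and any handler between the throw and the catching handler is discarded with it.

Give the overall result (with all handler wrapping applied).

Answer: [[(-1, (4))], [(-2, (4))], [(0, (4))]]

Step-by-step:
tell(4) @ H0 ⇒ log+=4
choose[1, 2, 0] @ H4
  branch[0] choose=1:
    H0 returns (-1, (4))
    H1 returns [(-1, (4))]
    H2 returns [(-1, (4))]
    H3 returns [(-1, (4))]
    H4 returns [[(-1, (4))]]
  branch[1] choose=2:
    H0 returns (-2, (4))
    H1 returns [(-2, (4))]
    H2 returns [(-2, (4))]
    H3 returns [(-2, (4))]
    H4 returns [[(-2, (4))]]
  branch[2] choose=0:
    H0 returns (0, (4))
    H1 returns [(0, (4))]
    H2 returns [(0, (4))]
    H3 returns [(0, (4))]
    H4 returns [[(0, (4))]]
= [[(-1, (4))], [(-2, (4))], [(0, (4))]]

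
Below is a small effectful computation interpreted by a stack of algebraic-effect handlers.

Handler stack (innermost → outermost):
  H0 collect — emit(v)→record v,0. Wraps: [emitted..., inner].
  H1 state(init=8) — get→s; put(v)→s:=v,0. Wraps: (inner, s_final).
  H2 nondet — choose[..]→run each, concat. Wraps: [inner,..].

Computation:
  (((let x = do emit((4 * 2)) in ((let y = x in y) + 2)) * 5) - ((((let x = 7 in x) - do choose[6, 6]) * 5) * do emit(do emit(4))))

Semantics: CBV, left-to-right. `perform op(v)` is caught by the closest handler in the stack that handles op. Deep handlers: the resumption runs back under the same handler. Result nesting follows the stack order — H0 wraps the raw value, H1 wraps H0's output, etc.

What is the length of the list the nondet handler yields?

Working:
emit(8) @ H0 ⇒ out+=8
choose[6, 6] @ H2
  branch[0] choose=6:
    emit(4) @ H0 ⇒ out+=4
    emit(0) @ H0 ⇒ out+=0
    H0 returns [8, 4, 0, 10]
    H1 returns ([8, 4, 0, 10], 8)
    H2 returns [([8, 4, 0, 10], 8)]
  branch[1] choose=6:
    emit(4) @ H0 ⇒ out+=4
    emit(0) @ H0 ⇒ out+=0
    H0 returns [8, 4, 0, 10]
    H1 returns ([8, 4, 0, 10], 8)
    H2 returns [([8, 4, 0, 10], 8)]
= [([8, 4, 0, 10], 8), ([8, 4, 0, 10], 8)]

Answer: 2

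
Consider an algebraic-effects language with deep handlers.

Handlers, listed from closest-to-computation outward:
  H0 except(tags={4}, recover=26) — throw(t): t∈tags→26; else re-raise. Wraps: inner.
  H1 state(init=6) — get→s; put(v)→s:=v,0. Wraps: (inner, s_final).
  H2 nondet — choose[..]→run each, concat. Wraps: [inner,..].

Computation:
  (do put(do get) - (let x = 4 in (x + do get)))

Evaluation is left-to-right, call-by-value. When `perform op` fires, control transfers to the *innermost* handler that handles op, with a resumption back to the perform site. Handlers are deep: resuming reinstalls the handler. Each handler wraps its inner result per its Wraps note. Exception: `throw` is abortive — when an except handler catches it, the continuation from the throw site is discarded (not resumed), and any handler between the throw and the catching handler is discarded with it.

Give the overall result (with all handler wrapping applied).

Evaluation trace:
get @ H1 ⇒ 6
put(6) @ H1 ⇒ s:=6
get @ H1 ⇒ 6
H0 returns -10
H1 returns (-10, 6)
H2 returns [(-10, 6)]
= [(-10, 6)]

Answer: [(-10, 6)]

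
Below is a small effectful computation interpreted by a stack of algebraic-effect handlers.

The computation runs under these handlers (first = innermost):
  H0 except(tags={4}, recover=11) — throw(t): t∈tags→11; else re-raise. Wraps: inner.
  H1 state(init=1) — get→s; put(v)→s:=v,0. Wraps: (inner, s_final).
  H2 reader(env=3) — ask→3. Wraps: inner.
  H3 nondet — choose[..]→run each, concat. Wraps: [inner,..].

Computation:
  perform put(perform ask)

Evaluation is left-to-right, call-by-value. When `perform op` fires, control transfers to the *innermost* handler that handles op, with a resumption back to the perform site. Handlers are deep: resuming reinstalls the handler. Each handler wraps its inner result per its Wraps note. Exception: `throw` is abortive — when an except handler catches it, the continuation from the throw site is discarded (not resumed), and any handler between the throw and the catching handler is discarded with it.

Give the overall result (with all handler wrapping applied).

Answer: [(0, 3)]

Step-by-step:
ask @ H2 ⇒ 3
put(3) @ H1 ⇒ s:=3
H0 returns 0
H1 returns (0, 3)
H2 returns (0, 3)
H3 returns [(0, 3)]
= [(0, 3)]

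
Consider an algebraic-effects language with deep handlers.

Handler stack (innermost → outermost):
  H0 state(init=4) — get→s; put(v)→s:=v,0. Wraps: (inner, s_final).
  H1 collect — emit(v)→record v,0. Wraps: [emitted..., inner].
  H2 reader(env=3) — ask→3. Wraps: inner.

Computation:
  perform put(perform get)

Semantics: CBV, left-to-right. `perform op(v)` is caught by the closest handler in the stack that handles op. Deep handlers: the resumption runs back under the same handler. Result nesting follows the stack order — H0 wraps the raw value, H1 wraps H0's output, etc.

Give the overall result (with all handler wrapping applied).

Answer: [(0, 4)]

Step-by-step:
get @ H0 ⇒ 4
put(4) @ H0 ⇒ s:=4
H0 returns (0, 4)
H1 returns [(0, 4)]
H2 returns [(0, 4)]
= [(0, 4)]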